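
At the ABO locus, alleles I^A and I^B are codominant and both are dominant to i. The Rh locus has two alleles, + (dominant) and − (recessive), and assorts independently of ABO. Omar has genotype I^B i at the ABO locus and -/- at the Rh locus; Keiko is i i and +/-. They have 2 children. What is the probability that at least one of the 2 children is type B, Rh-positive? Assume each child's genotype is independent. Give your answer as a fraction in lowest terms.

7/16

ABO cross I^B i × i i → 1/2 O, 1/2 B.
Rh cross -/- × +/- → 1/2 Rh+, 1/2 Rh-; so P(type B, Rh-positive) = 1/2 × 1/2 = 1/4 per child.
P(none) = (3/4)^2 = 9/16; P(at least one) = 1 − 9/16 = 7/16.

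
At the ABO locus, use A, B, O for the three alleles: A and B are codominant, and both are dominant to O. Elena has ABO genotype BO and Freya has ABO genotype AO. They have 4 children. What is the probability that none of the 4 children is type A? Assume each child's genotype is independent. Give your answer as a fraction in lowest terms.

81/256

ABO cross BO × AO → 1/4 O, 1/4 A, 1/4 B, 1/4 AB.
So P(type A) = 1/4 per child.
P(not type A) = 3/4 for one child; (3/4)^4 = 81/256.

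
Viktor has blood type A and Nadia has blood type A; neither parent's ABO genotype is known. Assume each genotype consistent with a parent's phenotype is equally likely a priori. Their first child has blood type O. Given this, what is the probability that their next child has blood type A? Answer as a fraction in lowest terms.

3/4

Possible genotypes: Viktor ∈ {AA, AO}; Nadia ∈ {AA, AO}.
Weight each parental genotype pair by prior × P(type-O child):
  AO × AO: posterior weight 1; P(next child type A) = 3/4.
Weighted sum = 3/4.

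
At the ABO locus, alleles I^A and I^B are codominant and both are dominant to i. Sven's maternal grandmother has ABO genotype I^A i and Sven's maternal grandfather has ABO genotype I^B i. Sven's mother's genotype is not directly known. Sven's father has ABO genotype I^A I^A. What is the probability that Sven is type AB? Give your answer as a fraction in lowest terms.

1/4

Sven's mother's ABO genotype from I^A i × I^B i: 1/4 I^A I^B, 1/4 I^A i, 1/4 I^B i, 1/4 i i.
Crossing each possibility with the father I^A I^A and summing P(type AB): 1/4·1/2 + 1/4·0 + 1/4·1/2 + 1/4·0 = 1/4.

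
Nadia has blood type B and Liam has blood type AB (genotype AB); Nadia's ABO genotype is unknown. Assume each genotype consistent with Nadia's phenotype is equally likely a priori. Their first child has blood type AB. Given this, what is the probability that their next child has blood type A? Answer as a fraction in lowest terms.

1/12

Possible genotypes: Nadia ∈ {BB, BO}; Liam ∈ {AB}.
Weight each parental genotype pair by prior × P(type-AB child):
  BB × AB: posterior weight 2/3; P(next child type A) = 0.
  BO × AB: posterior weight 1/3; P(next child type A) = 1/4.
Weighted sum = 1/12.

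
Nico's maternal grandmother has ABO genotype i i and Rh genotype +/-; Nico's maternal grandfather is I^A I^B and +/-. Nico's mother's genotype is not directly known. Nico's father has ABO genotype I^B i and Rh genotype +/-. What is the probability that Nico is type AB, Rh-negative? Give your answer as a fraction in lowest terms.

Nico's mother's ABO genotype from i i × I^A I^B: 1/2 I^A i, 1/2 I^B i.
Crossing each possibility with the father I^B i and summing P(type AB): 1/2·1/4 + 1/2·0 = 1/8.
Similarly for Rh via the mother's Rh distribution: P(Rh-) = 1/4.
Independent loci: 1/8 × 1/4 = 1/32.

1/32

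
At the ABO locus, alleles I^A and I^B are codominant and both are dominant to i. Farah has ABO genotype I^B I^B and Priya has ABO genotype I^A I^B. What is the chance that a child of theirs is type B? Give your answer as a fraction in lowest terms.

ABO cross I^B I^B × I^A I^B → offspring phenotypes: 1/2 B, 1/2 AB.
So P(type B) = 1/2.

1/2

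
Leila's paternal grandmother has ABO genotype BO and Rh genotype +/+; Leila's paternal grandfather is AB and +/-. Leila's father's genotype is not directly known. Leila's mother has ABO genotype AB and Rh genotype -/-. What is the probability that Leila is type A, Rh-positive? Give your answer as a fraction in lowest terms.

Leila's father's ABO genotype from BO × AB: 1/4 AB, 1/4 AO, 1/4 BB, 1/4 BO.
Crossing each possibility with the mother AB and summing P(type A): 1/4·1/4 + 1/4·1/2 + 1/4·0 + 1/4·1/4 = 1/4.
Similarly for Rh via the father's Rh distribution: P(Rh+) = 3/4.
Independent loci: 1/4 × 3/4 = 3/16.

3/16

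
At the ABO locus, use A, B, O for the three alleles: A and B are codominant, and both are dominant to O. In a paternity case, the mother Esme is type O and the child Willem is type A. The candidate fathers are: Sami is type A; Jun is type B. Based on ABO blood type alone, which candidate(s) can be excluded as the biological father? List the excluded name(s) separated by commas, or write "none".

Jun

A candidate is excluded only if no genotype consistent with his phenotype could produce a type A child with a type O mother.
Jun (type B): no genotype consistent with that phenotype can produce a type-A child with a type-O mother.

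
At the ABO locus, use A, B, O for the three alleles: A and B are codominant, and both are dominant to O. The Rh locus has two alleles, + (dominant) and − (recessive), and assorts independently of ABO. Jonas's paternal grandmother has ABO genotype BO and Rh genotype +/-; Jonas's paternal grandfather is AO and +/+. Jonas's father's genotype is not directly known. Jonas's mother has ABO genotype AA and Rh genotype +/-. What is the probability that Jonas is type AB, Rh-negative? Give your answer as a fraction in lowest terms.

Jonas's father's ABO genotype from BO × AO: 1/4 AB, 1/4 AO, 1/4 BO, 1/4 OO.
Crossing each possibility with the mother AA and summing P(type AB): 1/4·1/2 + 1/4·0 + 1/4·1/2 + 1/4·0 = 1/4.
Similarly for Rh via the father's Rh distribution: P(Rh-) = 1/8.
Independent loci: 1/4 × 1/8 = 1/32.

1/32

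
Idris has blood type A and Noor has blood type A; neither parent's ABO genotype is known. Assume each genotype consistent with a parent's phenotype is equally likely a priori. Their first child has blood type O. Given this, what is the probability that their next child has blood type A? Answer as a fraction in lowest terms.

Possible genotypes: Idris ∈ {AA, AO}; Noor ∈ {AA, AO}.
Weight each parental genotype pair by prior × P(type-O child):
  AO × AO: posterior weight 1; P(next child type A) = 3/4.
Weighted sum = 3/4.

3/4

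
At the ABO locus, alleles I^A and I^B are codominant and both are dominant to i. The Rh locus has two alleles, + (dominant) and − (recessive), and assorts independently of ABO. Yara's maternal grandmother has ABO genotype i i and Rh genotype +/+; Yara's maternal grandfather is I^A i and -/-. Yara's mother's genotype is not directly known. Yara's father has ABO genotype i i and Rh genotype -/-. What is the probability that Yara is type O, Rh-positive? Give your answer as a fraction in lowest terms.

3/8

Yara's mother's ABO genotype from i i × I^A i: 1/2 I^A i, 1/2 i i.
Crossing each possibility with the father i i and summing P(type O): 1/2·1/2 + 1/2·1 = 3/4.
Similarly for Rh via the mother's Rh distribution: P(Rh+) = 1/2.
Independent loci: 3/4 × 1/2 = 3/8.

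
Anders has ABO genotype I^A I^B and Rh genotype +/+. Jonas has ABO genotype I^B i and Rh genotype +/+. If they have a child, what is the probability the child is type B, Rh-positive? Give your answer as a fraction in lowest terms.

ABO cross I^A I^B × I^B i → offspring phenotypes: 1/4 A, 1/2 B, 1/4 AB.
Rh cross +/+ × +/+ → 1 Rh+.
Independent loci: P(type B, Rh-positive) = 1/2 × 1 = 1/2.

1/2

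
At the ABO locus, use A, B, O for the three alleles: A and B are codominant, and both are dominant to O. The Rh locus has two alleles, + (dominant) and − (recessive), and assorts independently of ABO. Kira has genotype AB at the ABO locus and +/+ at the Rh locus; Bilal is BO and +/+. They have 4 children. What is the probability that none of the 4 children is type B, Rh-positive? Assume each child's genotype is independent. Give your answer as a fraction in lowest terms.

1/16

ABO cross AB × BO → 1/4 A, 1/2 B, 1/4 AB.
Rh cross +/+ × +/+ → 1 Rh+; so P(type B, Rh-positive) = 1/2 × 1 = 1/2 per child.
P(not type B, Rh-positive) = 1/2 for one child; (1/2)^4 = 1/16.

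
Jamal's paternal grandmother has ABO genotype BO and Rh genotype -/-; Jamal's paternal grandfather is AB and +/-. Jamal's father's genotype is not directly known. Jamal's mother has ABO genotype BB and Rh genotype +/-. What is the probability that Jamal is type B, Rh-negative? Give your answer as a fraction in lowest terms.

9/32

Jamal's father's ABO genotype from BO × AB: 1/4 AB, 1/4 AO, 1/4 BB, 1/4 BO.
Crossing each possibility with the mother BB and summing P(type B): 1/4·1/2 + 1/4·1/2 + 1/4·1 + 1/4·1 = 3/4.
Similarly for Rh via the father's Rh distribution: P(Rh-) = 3/8.
Independent loci: 3/4 × 3/8 = 9/32.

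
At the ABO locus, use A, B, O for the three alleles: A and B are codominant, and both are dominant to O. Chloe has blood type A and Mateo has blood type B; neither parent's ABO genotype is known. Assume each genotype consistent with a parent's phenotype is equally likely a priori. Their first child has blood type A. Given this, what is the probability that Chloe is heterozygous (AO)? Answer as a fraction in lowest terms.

Possible genotypes: Chloe ∈ {AA, AO}; Mateo ∈ {BB, BO}.
Weight each parental genotype pair by prior × P(type-A child):
  AA × BO: posterior weight 2/3.
  AO × BO: posterior weight 1/3.
Sum the posterior weight over pairs where Chloe is AO: 1/3.

1/3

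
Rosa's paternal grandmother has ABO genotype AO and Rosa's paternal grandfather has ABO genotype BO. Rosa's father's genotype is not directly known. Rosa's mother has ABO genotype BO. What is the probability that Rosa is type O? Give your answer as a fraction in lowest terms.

Rosa's father's ABO genotype from AO × BO: 1/4 AB, 1/4 AO, 1/4 BO, 1/4 OO.
Crossing each possibility with the mother BO and summing P(type O): 1/4·0 + 1/4·1/4 + 1/4·1/4 + 1/4·1/2 = 1/4.

1/4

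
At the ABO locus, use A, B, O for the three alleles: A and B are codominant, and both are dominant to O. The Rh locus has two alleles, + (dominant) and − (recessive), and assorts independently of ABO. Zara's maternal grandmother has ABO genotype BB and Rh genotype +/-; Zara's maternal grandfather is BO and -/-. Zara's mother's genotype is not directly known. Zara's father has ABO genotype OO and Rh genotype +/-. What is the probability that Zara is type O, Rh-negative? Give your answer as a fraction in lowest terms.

Zara's mother's ABO genotype from BB × BO: 1/2 BB, 1/2 BO.
Crossing each possibility with the father OO and summing P(type O): 1/2·0 + 1/2·1/2 = 1/4.
Similarly for Rh via the mother's Rh distribution: P(Rh-) = 3/8.
Independent loci: 1/4 × 3/8 = 3/32.

3/32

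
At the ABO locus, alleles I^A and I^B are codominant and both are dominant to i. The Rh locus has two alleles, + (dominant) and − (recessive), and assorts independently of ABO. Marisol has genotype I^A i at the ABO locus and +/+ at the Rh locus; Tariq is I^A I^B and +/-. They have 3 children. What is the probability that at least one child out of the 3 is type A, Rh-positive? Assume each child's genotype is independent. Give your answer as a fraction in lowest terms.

ABO cross I^A i × I^A I^B → 1/2 A, 1/4 B, 1/4 AB.
Rh cross +/+ × +/- → 1 Rh+; so P(type A, Rh-positive) = 1/2 × 1 = 1/2 per child.
P(none) = (1/2)^3 = 1/8; P(at least one) = 1 − 1/8 = 7/8.

7/8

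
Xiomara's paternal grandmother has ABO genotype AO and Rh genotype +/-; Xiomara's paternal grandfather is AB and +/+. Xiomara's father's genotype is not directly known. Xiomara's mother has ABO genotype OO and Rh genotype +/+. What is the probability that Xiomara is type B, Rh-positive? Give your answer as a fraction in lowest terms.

1/4

Xiomara's father's ABO genotype from AO × AB: 1/4 AA, 1/4 AB, 1/4 AO, 1/4 BO.
Crossing each possibility with the mother OO and summing P(type B): 1/4·0 + 1/4·1/2 + 1/4·0 + 1/4·1/2 = 1/4.
Similarly for Rh via the father's Rh distribution: P(Rh+) = 1.
Independent loci: 1/4 × 1 = 1/4.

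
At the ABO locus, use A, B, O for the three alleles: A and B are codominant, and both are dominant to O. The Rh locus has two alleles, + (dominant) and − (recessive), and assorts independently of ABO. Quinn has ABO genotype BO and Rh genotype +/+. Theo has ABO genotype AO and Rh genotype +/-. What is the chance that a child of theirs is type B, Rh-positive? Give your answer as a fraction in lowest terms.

1/4

ABO cross BO × AO → offspring phenotypes: 1/4 O, 1/4 A, 1/4 B, 1/4 AB.
Rh cross +/+ × +/- → 1 Rh+.
Independent loci: P(type B, Rh-positive) = 1/4 × 1 = 1/4.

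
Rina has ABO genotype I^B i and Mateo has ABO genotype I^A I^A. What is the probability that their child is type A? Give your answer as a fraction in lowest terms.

1/2

ABO cross I^B i × I^A I^A → offspring phenotypes: 1/2 A, 1/2 AB.
So P(type A) = 1/2.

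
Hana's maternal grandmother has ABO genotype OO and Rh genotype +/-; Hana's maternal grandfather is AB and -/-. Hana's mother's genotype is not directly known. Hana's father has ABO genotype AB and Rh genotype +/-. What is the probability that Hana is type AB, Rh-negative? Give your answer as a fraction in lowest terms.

3/32

Hana's mother's ABO genotype from OO × AB: 1/2 AO, 1/2 BO.
Crossing each possibility with the father AB and summing P(type AB): 1/2·1/4 + 1/2·1/4 = 1/4.
Similarly for Rh via the mother's Rh distribution: P(Rh-) = 3/8.
Independent loci: 1/4 × 3/8 = 3/32.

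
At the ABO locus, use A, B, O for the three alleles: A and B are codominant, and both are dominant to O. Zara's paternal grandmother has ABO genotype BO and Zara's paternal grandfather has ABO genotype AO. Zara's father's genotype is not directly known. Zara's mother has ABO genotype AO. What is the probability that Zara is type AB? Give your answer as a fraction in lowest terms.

Zara's father's ABO genotype from BO × AO: 1/4 AB, 1/4 AO, 1/4 BO, 1/4 OO.
Crossing each possibility with the mother AO and summing P(type AB): 1/4·1/4 + 1/4·0 + 1/4·1/4 + 1/4·0 = 1/8.

1/8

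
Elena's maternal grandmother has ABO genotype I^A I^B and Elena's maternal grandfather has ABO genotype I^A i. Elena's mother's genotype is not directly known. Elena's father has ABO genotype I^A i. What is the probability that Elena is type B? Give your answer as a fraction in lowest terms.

Elena's mother's ABO genotype from I^A I^B × I^A i: 1/4 I^A I^A, 1/4 I^A I^B, 1/4 I^A i, 1/4 I^B i.
Crossing each possibility with the father I^A i and summing P(type B): 1/4·0 + 1/4·1/4 + 1/4·0 + 1/4·1/4 = 1/8.

1/8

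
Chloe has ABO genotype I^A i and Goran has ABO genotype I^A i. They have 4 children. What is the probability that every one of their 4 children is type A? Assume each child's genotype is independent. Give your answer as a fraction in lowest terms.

81/256

ABO cross I^A i × I^A i → 1/4 O, 3/4 A.
So P(type A) = 3/4 per child.
All 4 independent: (3/4)^4 = 81/256.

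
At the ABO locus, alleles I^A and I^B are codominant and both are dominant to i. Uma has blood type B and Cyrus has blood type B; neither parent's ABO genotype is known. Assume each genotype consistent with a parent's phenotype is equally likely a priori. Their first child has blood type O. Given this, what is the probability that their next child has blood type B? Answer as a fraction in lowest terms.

3/4

Possible genotypes: Uma ∈ {I^B I^B, I^B i}; Cyrus ∈ {I^B I^B, I^B i}.
Weight each parental genotype pair by prior × P(type-O child):
  I^B i × I^B i: posterior weight 1; P(next child type B) = 3/4.
Weighted sum = 3/4.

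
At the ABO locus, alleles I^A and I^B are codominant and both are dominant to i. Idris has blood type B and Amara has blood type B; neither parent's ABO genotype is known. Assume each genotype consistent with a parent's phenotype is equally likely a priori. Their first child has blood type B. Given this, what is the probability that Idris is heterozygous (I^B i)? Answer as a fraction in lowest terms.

Possible genotypes: Idris ∈ {I^B I^B, I^B i}; Amara ∈ {I^B I^B, I^B i}.
Weight each parental genotype pair by prior × P(type-B child):
  I^B I^B × I^B I^B: posterior weight 4/15.
  I^B I^B × I^B i: posterior weight 4/15.
  I^B i × I^B I^B: posterior weight 4/15.
  I^B i × I^B i: posterior weight 1/5.
Sum the posterior weight over pairs where Idris is I^B i: 7/15.

7/15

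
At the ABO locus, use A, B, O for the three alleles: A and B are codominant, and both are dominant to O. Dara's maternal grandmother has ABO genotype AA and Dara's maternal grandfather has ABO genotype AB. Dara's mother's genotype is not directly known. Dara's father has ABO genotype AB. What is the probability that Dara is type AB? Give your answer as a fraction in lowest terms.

1/2

Dara's mother's ABO genotype from AA × AB: 1/2 AA, 1/2 AB.
Crossing each possibility with the father AB and summing P(type AB): 1/2·1/2 + 1/2·1/2 = 1/2.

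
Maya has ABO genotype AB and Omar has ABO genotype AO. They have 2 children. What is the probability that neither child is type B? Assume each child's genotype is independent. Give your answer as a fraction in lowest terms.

ABO cross AB × AO → 1/2 A, 1/4 B, 1/4 AB.
So P(type B) = 1/4 per child.
P(not type B) = 3/4 for one child; (3/4)^2 = 9/16.

9/16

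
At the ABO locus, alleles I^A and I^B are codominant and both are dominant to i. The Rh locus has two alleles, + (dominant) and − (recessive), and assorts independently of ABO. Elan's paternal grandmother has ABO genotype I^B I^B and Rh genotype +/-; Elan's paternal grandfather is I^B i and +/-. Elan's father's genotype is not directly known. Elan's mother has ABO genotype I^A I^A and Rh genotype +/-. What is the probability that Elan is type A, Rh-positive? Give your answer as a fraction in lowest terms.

Elan's father's ABO genotype from I^B I^B × I^B i: 1/2 I^B I^B, 1/2 I^B i.
Crossing each possibility with the mother I^A I^A and summing P(type A): 1/2·0 + 1/2·1/2 = 1/4.
Similarly for Rh via the father's Rh distribution: P(Rh+) = 3/4.
Independent loci: 1/4 × 3/4 = 3/16.

3/16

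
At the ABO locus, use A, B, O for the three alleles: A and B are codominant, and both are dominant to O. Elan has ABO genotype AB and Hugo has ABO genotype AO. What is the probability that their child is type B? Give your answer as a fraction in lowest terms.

1/4

ABO cross AB × AO → offspring phenotypes: 1/2 A, 1/4 B, 1/4 AB.
So P(type B) = 1/4.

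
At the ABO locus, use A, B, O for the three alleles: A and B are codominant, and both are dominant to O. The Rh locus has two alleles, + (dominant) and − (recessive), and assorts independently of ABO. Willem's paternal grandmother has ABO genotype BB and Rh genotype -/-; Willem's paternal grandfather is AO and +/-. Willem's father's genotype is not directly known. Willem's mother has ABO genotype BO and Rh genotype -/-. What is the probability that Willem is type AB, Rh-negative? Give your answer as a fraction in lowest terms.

Willem's father's ABO genotype from BB × AO: 1/2 AB, 1/2 BO.
Crossing each possibility with the mother BO and summing P(type AB): 1/2·1/4 + 1/2·0 = 1/8.
Similarly for Rh via the father's Rh distribution: P(Rh-) = 3/4.
Independent loci: 1/8 × 3/4 = 3/32.

3/32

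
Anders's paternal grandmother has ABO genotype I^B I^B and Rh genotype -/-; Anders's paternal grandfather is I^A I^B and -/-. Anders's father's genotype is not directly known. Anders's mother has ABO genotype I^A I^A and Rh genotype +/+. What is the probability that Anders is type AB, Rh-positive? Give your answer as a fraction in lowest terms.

3/4

Anders's father's ABO genotype from I^B I^B × I^A I^B: 1/2 I^A I^B, 1/2 I^B I^B.
Crossing each possibility with the mother I^A I^A and summing P(type AB): 1/2·1/2 + 1/2·1 = 3/4.
Similarly for Rh via the father's Rh distribution: P(Rh+) = 1.
Independent loci: 3/4 × 1 = 3/4.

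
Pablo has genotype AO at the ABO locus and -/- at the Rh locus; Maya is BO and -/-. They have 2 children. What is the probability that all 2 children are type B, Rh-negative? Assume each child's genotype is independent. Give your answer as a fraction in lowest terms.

1/16

ABO cross AO × BO → 1/4 O, 1/4 A, 1/4 B, 1/4 AB.
Rh cross -/- × -/- → 1 Rh-; so P(type B, Rh-negative) = 1/4 × 1 = 1/4 per child.
All 2 independent: (1/4)^2 = 1/16.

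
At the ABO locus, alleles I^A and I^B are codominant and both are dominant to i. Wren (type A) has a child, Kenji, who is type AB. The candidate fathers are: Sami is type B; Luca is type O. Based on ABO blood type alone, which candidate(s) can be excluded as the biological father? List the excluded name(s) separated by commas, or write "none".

Luca

A candidate is excluded only if no genotype consistent with his phenotype could produce a type AB child with a type A mother.
Luca (type O): no genotype consistent with that phenotype can produce a type-AB child with a type-A mother.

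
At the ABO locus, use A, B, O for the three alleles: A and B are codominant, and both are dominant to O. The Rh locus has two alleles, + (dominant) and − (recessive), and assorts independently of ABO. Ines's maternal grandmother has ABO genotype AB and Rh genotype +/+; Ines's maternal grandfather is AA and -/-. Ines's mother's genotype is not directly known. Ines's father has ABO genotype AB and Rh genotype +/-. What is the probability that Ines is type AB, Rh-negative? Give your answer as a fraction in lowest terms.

Ines's mother's ABO genotype from AB × AA: 1/2 AA, 1/2 AB.
Crossing each possibility with the father AB and summing P(type AB): 1/2·1/2 + 1/2·1/2 = 1/2.
Similarly for Rh via the mother's Rh distribution: P(Rh-) = 1/4.
Independent loci: 1/2 × 1/4 = 1/8.

1/8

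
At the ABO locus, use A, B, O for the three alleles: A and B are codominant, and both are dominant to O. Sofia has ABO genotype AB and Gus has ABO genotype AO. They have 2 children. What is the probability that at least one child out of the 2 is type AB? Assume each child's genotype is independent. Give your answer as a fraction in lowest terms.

ABO cross AB × AO → 1/2 A, 1/4 B, 1/4 AB.
So P(type AB) = 1/4 per child.
P(none) = (3/4)^2 = 9/16; P(at least one) = 1 − 9/16 = 7/16.

7/16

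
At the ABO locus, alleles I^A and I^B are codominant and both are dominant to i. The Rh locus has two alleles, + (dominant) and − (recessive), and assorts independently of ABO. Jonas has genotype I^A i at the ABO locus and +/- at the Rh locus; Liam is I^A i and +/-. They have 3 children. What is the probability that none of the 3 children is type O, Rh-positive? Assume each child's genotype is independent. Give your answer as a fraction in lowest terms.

2197/4096

ABO cross I^A i × I^A i → 1/4 O, 3/4 A.
Rh cross +/- × +/- → 3/4 Rh+, 1/4 Rh-; so P(type O, Rh-positive) = 1/4 × 3/4 = 3/16 per child.
P(not type O, Rh-positive) = 13/16 for one child; (13/16)^3 = 2197/4096.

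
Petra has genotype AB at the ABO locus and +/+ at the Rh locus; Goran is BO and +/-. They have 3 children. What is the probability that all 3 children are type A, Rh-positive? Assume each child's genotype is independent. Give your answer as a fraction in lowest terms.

ABO cross AB × BO → 1/4 A, 1/2 B, 1/4 AB.
Rh cross +/+ × +/- → 1 Rh+; so P(type A, Rh-positive) = 1/4 × 1 = 1/4 per child.
All 3 independent: (1/4)^3 = 1/64.

1/64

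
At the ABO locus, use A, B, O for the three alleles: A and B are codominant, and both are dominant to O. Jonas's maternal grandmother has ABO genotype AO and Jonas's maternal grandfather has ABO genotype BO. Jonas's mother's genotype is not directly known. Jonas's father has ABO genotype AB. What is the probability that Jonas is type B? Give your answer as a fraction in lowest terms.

3/8

Jonas's mother's ABO genotype from AO × BO: 1/4 AB, 1/4 AO, 1/4 BO, 1/4 OO.
Crossing each possibility with the father AB and summing P(type B): 1/4·1/4 + 1/4·1/4 + 1/4·1/2 + 1/4·1/2 = 3/8.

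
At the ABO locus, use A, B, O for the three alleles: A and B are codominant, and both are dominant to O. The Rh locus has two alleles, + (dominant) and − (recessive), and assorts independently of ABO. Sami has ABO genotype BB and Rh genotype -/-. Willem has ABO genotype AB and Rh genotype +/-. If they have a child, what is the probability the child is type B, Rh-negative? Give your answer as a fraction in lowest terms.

ABO cross BB × AB → offspring phenotypes: 1/2 B, 1/2 AB.
Rh cross -/- × +/- → 1/2 Rh+, 1/2 Rh-.
Independent loci: P(type B, Rh-negative) = 1/2 × 1/2 = 1/4.

1/4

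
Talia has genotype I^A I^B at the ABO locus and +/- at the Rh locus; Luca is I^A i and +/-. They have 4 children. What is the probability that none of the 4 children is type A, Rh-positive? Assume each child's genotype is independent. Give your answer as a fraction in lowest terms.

ABO cross I^A I^B × I^A i → 1/2 A, 1/4 B, 1/4 AB.
Rh cross +/- × +/- → 3/4 Rh+, 1/4 Rh-; so P(type A, Rh-positive) = 1/2 × 3/4 = 3/8 per child.
P(not type A, Rh-positive) = 5/8 for one child; (5/8)^4 = 625/4096.

625/4096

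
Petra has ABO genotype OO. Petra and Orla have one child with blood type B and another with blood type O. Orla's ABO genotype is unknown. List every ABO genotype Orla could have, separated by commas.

BO

For each candidate genotype of Orla, check whether crossing it with OO can produce every observed child phenotype.
  AA → possible child types {A} ✗
  AB → possible child types {A, B} ✗
  AO → possible child types {O, A} ✗
  BB → possible child types {B} ✗
  BO → possible child types {O, B} ✓
  OO → possible child types {O} ✗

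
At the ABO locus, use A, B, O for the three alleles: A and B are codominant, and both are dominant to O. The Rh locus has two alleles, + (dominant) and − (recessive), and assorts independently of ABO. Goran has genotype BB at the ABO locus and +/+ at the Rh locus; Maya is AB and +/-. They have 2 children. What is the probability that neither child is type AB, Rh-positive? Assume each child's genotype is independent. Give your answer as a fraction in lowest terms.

1/4

ABO cross BB × AB → 1/2 B, 1/2 AB.
Rh cross +/+ × +/- → 1 Rh+; so P(type AB, Rh-positive) = 1/2 × 1 = 1/2 per child.
P(not type AB, Rh-positive) = 1/2 for one child; (1/2)^2 = 1/4.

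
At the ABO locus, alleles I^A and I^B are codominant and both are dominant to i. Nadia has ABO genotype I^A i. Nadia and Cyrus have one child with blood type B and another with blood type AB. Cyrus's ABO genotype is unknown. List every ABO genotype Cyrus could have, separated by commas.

I^A I^B, I^B I^B, I^B i

For each candidate genotype of Cyrus, check whether crossing it with I^A i can produce every observed child phenotype.
  I^A I^A → possible child types {A} ✗
  I^A I^B → possible child types {A, B, AB} ✓
  I^A i → possible child types {O, A} ✗
  I^B I^B → possible child types {B, AB} ✓
  I^B i → possible child types {O, A, B, AB} ✓
  i i → possible child types {O, A} ✗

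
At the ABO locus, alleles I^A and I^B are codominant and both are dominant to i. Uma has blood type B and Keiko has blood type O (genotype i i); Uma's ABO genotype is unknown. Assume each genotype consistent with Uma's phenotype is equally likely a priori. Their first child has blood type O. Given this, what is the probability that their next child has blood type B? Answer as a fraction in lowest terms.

1/2

Possible genotypes: Uma ∈ {I^B I^B, I^B i}; Keiko ∈ {i i}.
Weight each parental genotype pair by prior × P(type-O child):
  I^B i × i i: posterior weight 1; P(next child type B) = 1/2.
Weighted sum = 1/2.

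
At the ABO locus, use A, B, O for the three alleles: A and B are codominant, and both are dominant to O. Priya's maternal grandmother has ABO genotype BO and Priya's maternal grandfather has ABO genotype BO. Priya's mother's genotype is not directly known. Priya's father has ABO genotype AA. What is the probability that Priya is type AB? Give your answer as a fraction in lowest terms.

Priya's mother's ABO genotype from BO × BO: 1/4 BB, 1/2 BO, 1/4 OO.
Crossing each possibility with the father AA and summing P(type AB): 1/4·1 + 1/2·1/2 + 1/4·0 = 1/2.

1/2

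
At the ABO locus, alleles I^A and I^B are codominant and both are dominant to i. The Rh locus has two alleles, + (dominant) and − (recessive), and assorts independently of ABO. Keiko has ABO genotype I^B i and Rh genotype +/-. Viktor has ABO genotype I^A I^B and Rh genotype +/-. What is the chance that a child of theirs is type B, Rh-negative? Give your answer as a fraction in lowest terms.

ABO cross I^B i × I^A I^B → offspring phenotypes: 1/4 A, 1/2 B, 1/4 AB.
Rh cross +/- × +/- → 3/4 Rh+, 1/4 Rh-.
Independent loci: P(type B, Rh-negative) = 1/2 × 1/4 = 1/8.

1/8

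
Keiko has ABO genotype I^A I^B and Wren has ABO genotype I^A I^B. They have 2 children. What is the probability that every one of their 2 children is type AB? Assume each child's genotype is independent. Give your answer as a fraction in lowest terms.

1/4

ABO cross I^A I^B × I^A I^B → 1/4 A, 1/4 B, 1/2 AB.
So P(type AB) = 1/2 per child.
All 2 independent: (1/2)^2 = 1/4.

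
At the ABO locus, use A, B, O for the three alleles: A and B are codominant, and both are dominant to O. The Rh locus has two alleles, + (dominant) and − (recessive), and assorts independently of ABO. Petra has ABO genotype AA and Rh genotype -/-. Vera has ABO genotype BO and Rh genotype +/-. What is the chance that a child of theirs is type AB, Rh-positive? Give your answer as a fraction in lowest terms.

1/4

ABO cross AA × BO → offspring phenotypes: 1/2 A, 1/2 AB.
Rh cross -/- × +/- → 1/2 Rh+, 1/2 Rh-.
Independent loci: P(type AB, Rh-positive) = 1/2 × 1/2 = 1/4.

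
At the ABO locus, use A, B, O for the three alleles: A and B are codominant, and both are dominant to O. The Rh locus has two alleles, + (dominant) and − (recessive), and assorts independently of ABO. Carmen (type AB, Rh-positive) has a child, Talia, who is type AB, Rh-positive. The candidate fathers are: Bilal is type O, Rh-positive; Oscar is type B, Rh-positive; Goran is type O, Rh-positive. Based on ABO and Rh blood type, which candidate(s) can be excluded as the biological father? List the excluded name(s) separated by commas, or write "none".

A candidate is excluded only if no genotype consistent with his phenotype could produce a type AB, Rh-positive child with a type AB, Rh-positive mother.
Bilal (type O, Rh+): no genotype consistent with that phenotype can produce a type-AB Rh+ child with a type-AB mother.
Goran (type O, Rh+): no genotype consistent with that phenotype can produce a type-AB Rh+ child with a type-AB mother.

Bilal, Goran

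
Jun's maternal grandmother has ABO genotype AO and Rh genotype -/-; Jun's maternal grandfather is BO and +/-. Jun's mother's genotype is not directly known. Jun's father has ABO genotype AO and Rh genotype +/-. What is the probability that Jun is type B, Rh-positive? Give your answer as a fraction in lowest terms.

Jun's mother's ABO genotype from AO × BO: 1/4 AB, 1/4 AO, 1/4 BO, 1/4 OO.
Crossing each possibility with the father AO and summing P(type B): 1/4·1/4 + 1/4·0 + 1/4·1/4 + 1/4·0 = 1/8.
Similarly for Rh via the mother's Rh distribution: P(Rh+) = 5/8.
Independent loci: 1/8 × 5/8 = 5/64.

5/64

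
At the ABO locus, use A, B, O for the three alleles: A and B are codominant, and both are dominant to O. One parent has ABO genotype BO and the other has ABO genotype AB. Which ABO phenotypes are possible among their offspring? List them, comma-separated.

A, B, AB

Gametes from BO × AB give offspring ABO genotypes AB, AO, BB, BO, i.e. phenotypes A, B, AB.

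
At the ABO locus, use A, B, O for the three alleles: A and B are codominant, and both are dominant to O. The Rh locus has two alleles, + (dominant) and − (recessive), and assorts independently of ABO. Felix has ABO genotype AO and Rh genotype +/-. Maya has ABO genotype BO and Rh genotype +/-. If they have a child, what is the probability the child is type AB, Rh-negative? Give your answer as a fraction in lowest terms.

ABO cross AO × BO → offspring phenotypes: 1/4 O, 1/4 A, 1/4 B, 1/4 AB.
Rh cross +/- × +/- → 3/4 Rh+, 1/4 Rh-.
Independent loci: P(type AB, Rh-negative) = 1/4 × 1/4 = 1/16.

1/16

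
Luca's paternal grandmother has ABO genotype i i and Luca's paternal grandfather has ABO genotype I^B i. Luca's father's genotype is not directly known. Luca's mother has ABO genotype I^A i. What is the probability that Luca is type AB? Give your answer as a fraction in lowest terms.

1/8

Luca's father's ABO genotype from i i × I^B i: 1/2 I^B i, 1/2 i i.
Crossing each possibility with the mother I^A i and summing P(type AB): 1/2·1/4 + 1/2·0 = 1/8.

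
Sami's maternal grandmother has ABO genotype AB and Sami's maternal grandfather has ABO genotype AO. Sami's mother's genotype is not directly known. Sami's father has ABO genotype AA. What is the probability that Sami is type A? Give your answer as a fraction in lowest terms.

3/4

Sami's mother's ABO genotype from AB × AO: 1/4 AA, 1/4 AB, 1/4 AO, 1/4 BO.
Crossing each possibility with the father AA and summing P(type A): 1/4·1 + 1/4·1/2 + 1/4·1 + 1/4·1/2 = 3/4.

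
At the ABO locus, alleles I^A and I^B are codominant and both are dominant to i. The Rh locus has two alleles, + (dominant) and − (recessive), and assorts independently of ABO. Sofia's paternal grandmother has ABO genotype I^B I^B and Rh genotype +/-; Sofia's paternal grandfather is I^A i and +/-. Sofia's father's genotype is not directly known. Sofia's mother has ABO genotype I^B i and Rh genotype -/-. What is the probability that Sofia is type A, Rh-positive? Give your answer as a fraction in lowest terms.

1/16

Sofia's father's ABO genotype from I^B I^B × I^A i: 1/2 I^A I^B, 1/2 I^B i.
Crossing each possibility with the mother I^B i and summing P(type A): 1/2·1/4 + 1/2·0 = 1/8.
Similarly for Rh via the father's Rh distribution: P(Rh+) = 1/2.
Independent loci: 1/8 × 1/2 = 1/16.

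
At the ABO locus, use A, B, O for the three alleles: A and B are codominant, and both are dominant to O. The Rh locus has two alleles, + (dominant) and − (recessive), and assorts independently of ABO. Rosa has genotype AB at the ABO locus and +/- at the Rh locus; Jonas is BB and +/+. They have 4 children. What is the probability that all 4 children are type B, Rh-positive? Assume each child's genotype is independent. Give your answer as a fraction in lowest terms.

1/16

ABO cross AB × BB → 1/2 B, 1/2 AB.
Rh cross +/- × +/+ → 1 Rh+; so P(type B, Rh-positive) = 1/2 × 1 = 1/2 per child.
All 4 independent: (1/2)^4 = 1/16.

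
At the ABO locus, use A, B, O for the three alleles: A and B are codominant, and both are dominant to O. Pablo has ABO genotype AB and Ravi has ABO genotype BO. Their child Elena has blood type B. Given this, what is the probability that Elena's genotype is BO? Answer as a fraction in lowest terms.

Cross AB × BO → 1/4 AB, 1/4 AO, 1/4 BB, 1/4 BO.
Type-B genotypes among offspring: BB (1/4), BO (1/4); total 1/2.
P(BO | type B) = (1/4) / (1/2) = 1/2.

1/2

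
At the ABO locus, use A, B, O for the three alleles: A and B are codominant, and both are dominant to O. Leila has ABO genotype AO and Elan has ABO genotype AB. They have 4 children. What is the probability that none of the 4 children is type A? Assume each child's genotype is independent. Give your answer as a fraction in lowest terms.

1/16

ABO cross AO × AB → 1/2 A, 1/4 B, 1/4 AB.
So P(type A) = 1/2 per child.
P(not type A) = 1/2 for one child; (1/2)^4 = 1/16.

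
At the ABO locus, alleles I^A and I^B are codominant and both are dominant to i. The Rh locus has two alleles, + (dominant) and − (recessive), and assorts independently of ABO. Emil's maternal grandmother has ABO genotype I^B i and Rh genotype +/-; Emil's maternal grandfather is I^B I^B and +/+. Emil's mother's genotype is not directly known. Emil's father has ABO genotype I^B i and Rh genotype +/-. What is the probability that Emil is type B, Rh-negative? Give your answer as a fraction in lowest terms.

7/64

Emil's mother's ABO genotype from I^B i × I^B I^B: 1/2 I^B I^B, 1/2 I^B i.
Crossing each possibility with the father I^B i and summing P(type B): 1/2·1 + 1/2·3/4 = 7/8.
Similarly for Rh via the mother's Rh distribution: P(Rh-) = 1/8.
Independent loci: 7/8 × 1/8 = 7/64.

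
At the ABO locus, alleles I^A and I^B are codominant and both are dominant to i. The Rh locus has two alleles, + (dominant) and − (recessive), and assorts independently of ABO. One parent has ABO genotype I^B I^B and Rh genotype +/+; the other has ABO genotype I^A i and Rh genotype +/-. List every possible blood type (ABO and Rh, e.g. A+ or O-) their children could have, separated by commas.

B+, AB+

Gametes from I^B I^B × I^A i give offspring ABO genotypes I^A I^B, I^B i, i.e. phenotypes B, AB.
Rh cross +/+ × +/- → phenotypes Rh+.
Combining independently: B+, AB+.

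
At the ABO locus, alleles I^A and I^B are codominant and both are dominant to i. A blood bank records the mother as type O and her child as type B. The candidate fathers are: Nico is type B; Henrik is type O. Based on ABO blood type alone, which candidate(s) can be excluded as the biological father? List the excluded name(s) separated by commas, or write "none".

Henrik

A candidate is excluded only if no genotype consistent with his phenotype could produce a type B child with a type O mother.
Henrik (type O): no genotype consistent with that phenotype can produce a type-B child with a type-O mother.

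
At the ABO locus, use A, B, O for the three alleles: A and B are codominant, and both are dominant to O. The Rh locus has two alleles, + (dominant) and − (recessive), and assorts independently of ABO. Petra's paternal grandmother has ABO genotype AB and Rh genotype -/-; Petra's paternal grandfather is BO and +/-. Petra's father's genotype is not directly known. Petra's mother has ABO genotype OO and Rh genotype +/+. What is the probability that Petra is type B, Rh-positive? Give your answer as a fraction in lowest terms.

1/2

Petra's father's ABO genotype from AB × BO: 1/4 AB, 1/4 AO, 1/4 BB, 1/4 BO.
Crossing each possibility with the mother OO and summing P(type B): 1/4·1/2 + 1/4·0 + 1/4·1 + 1/4·1/2 = 1/2.
Similarly for Rh via the father's Rh distribution: P(Rh+) = 1.
Independent loci: 1/2 × 1 = 1/2.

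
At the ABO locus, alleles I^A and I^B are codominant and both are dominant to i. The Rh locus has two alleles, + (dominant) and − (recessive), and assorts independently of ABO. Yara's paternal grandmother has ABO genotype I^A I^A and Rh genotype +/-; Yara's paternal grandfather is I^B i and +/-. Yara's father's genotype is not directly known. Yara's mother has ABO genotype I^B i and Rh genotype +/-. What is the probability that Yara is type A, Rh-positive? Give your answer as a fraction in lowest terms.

3/16

Yara's father's ABO genotype from I^A I^A × I^B i: 1/2 I^A I^B, 1/2 I^A i.
Crossing each possibility with the mother I^B i and summing P(type A): 1/2·1/4 + 1/2·1/4 = 1/4.
Similarly for Rh via the father's Rh distribution: P(Rh+) = 3/4.
Independent loci: 1/4 × 3/4 = 3/16.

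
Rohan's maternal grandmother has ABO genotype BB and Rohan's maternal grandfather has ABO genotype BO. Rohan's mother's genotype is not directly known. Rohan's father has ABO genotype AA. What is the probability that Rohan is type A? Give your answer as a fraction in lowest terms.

1/4

Rohan's mother's ABO genotype from BB × BO: 1/2 BB, 1/2 BO.
Crossing each possibility with the father AA and summing P(type A): 1/2·0 + 1/2·1/2 = 1/4.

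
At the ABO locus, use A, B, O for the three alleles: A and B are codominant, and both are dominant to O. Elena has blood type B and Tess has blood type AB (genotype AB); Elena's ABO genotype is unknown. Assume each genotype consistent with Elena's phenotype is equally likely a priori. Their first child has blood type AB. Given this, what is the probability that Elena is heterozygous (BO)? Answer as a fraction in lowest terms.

Possible genotypes: Elena ∈ {BB, BO}; Tess ∈ {AB}.
Weight each parental genotype pair by prior × P(type-AB child):
  BB × AB: posterior weight 2/3.
  BO × AB: posterior weight 1/3.
Sum the posterior weight over pairs where Elena is BO: 1/3.

1/3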